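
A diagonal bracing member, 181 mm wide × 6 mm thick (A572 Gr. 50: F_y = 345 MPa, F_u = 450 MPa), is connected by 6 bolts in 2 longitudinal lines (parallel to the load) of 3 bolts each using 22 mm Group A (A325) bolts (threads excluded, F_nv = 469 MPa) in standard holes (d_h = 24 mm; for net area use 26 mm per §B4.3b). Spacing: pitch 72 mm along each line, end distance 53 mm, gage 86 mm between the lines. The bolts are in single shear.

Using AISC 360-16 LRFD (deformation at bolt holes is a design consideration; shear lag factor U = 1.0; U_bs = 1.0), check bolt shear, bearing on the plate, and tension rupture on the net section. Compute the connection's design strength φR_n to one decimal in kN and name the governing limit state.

261.2 kN (net-section rupture governs)

Bolt shear: A_b = π(22)²/4 = 380.13 mm². φR_n = 0.75 × 469 × 380.13 × 6 × 1 = 802.3 kN.
Bearing (6 mm plate, F_u = 450 MPa): end bolts L_c = 53 − 24/2 = 41, R_n = min(1.2×41×6×450, 2.4×22×6×450) = 132.84 kN/bolt; interior L_c = 72 − 24 = 48, R_n = 142.56 kN/bolt. φR_n = 0.75 × (2×132.84 + 4×142.56) = 626.9 kN.
Tension rupture (net): A_n = (181 − 2×26)×6 = 774 mm² (U = 1.0, A_e = A_n). φR_n = 0.75 × 450 × 774 = 261.2 kN.
Governing: min(802.3, 626.9, 261.2) = 261.2 kN → net-section rupture.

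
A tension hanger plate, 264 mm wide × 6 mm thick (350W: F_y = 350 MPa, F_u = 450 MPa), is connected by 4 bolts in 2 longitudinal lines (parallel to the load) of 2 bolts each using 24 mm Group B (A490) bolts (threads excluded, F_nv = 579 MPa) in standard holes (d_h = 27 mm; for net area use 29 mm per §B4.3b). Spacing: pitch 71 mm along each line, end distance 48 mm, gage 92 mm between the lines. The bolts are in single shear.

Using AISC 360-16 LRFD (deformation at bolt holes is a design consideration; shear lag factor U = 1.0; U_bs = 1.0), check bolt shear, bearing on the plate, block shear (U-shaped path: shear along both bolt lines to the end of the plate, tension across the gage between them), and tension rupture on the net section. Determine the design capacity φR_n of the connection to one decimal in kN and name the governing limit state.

Bolt shear: A_b = π(24)²/4 = 452.39 mm². φR_n = 0.75 × 579 × 452.39 × 4 × 1 = 785.8 kN.
Bearing (6 mm plate, F_u = 450 MPa): end bolts L_c = 48 − 27/2 = 34.5, R_n = min(1.2×34.5×6×450, 2.4×24×6×450) = 111.78 kN/bolt; interior L_c = 71 − 27 = 44, R_n = 142.56 kN/bolt. φR_n = 0.75 × (2×111.78 + 2×142.56) = 381.5 kN.
Block shear: shear path 2×[48+1×71] = 2×119 mm, A_gv = 1428, A_nv = 2×(119 − 1.5×29)×6 = 906 mm²; tension across gage: (92 − 1×29)×6 = 378 mm². R_n = min(0.6×450×906, 0.6×350×1428) + 1.0×450×378 = min(244.62, 299.88) + 170.1 = 414.72 kN. φR_n = 0.75 × 414.72 = 311.0 kN.
Tension rupture (net): A_n = (264 − 2×29)×6 = 1236 mm² (U = 1.0, A_e = A_n). φR_n = 0.75 × 450 × 1236 = 417.2 kN.
Governing: min(785.8, 381.5, 311.0, 417.2) = 311.0 kN → block shear.

311.0 kN (block shear governs)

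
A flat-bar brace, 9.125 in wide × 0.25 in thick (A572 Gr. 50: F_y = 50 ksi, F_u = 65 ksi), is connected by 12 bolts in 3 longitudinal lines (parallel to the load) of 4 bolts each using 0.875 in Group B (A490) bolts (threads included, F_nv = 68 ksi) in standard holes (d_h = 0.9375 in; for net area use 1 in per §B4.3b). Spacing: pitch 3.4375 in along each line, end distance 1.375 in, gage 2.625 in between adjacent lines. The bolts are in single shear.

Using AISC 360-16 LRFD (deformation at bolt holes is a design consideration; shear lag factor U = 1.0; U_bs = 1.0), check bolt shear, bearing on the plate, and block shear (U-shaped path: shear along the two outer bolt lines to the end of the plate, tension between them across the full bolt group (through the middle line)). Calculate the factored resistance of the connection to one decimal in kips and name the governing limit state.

Bolt shear: A_b = π(0.875)²/4 = 0.60132 in². φR_n = 0.75 × 68 × 0.60132 × 12 × 1 = 368.0 kips.
Bearing (0.25 in plate, F_u = 65 ksi): end bolts L_c = 1.375 − 0.9375/2 = 0.90625, R_n = min(1.2×0.90625×0.25×65, 2.4×0.875×0.25×65) = 17.672 kips/bolt; interior L_c = 3.4375 − 0.9375 = 2.5, R_n = 34.125 kips/bolt. φR_n = 0.75 × (3×17.672 + 9×34.125) = 270.1 kips.
Block shear: shear path 2×[1.375+3×3.4375] = 2×11.6875 in, A_gv = 5.8438, A_nv = 2×(11.6875 − 3.5×1)×0.25 = 4.0938 in²; tension across gage: (5.25 − 2×1)×0.25 = 0.8125 in². R_n = min(0.6×65×4.0938, 0.6×50×5.8438) + 1.0×65×0.8125 = min(159.66, 175.31) + 52.813 = 212.47 kips. φR_n = 0.75 × 212.47 = 159.4 kips.
Governing: min(368.0, 270.1, 159.4) = 159.4 kips → block shear.

159.4 kips (block shear governs)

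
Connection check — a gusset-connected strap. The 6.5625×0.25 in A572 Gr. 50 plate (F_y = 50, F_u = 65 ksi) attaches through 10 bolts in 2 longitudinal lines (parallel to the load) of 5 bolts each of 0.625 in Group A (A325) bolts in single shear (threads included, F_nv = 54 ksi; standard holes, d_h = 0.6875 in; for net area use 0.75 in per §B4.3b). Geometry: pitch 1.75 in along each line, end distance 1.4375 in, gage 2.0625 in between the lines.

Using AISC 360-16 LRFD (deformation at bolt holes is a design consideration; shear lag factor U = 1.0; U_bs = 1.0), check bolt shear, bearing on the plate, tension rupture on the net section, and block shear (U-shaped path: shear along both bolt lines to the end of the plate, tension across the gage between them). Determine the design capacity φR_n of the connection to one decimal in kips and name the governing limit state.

61.7 kips (net-section rupture governs)

Bolt shear: A_b = π(0.625)²/4 = 0.3068 in². φR_n = 0.75 × 54 × 0.3068 × 10 × 1 = 124.3 kips.
Bearing (0.25 in plate, F_u = 65 ksi): end bolts L_c = 1.4375 − 0.6875/2 = 1.09375, R_n = min(1.2×1.09375×0.25×65, 2.4×0.625×0.25×65) = 21.328 kips/bolt; interior L_c = 1.75 − 0.6875 = 1.0625, R_n = 20.719 kips/bolt. φR_n = 0.75 × (2×21.328 + 8×20.719) = 156.3 kips.
Tension rupture (net): A_n = (6.5625 − 2×0.75)×0.25 = 1.2656 in² (U = 1.0, A_e = A_n). φR_n = 0.75 × 65 × 1.2656 = 61.7 kips.
Block shear: shear path 2×[1.4375+4×1.75] = 2×8.4375 in, A_gv = 4.2188, A_nv = 2×(8.4375 − 4.5×0.75)×0.25 = 2.5313 in²; tension across gage: (2.0625 − 1×0.75)×0.25 = 0.32813 in². R_n = min(0.6×65×2.5313, 0.6×50×4.2188) + 1.0×65×0.32813 = min(98.721, 126.56) + 21.328 = 120.05 kips. φR_n = 0.75 × 120.05 = 90.0 kips.
Governing: min(124.3, 156.3, 61.7, 90.0) = 61.7 kips → net-section rupture.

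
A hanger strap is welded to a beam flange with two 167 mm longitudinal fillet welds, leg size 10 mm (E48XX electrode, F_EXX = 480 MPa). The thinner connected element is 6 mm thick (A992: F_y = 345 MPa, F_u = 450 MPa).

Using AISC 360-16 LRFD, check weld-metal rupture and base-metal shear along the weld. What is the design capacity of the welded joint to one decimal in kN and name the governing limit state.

405.8 kN (base-metal shear governs)

Weld metal: throat = 0.707×10 = 7.07 mm, L = 2×167 = 334 mm. φR_n = 0.75 × 0.6 × 480 × 7.07 × 334 = 510.1 kN.
Base metal shear (6 mm plate): yield φR_n = 1.0×0.6×345×6×334 = 414.8 kN; rupture φR_n = 0.75×0.6×450×6×334 = 405.8 kN; take 405.8 kN (rupture).
Governing: min(510.1, 405.8) = 405.8 kN → base-metal shear.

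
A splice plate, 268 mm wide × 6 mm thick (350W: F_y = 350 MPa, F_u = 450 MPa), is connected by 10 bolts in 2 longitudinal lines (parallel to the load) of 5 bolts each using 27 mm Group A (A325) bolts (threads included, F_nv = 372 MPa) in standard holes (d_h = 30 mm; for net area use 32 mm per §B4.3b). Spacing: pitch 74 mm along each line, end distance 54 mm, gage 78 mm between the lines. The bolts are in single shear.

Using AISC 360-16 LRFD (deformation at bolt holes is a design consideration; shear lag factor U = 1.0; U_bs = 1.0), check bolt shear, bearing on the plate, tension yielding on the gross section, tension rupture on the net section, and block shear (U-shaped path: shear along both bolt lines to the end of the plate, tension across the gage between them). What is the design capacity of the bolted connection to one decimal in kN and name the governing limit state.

413.1 kN (net-section rupture governs)

Bolt shear: A_b = π(27)²/4 = 572.56 mm². φR_n = 0.75 × 372 × 572.56 × 10 × 1 = 1597.4 kN.
Bearing (6 mm plate, F_u = 450 MPa): end bolts L_c = 54 − 30/2 = 39, R_n = min(1.2×39×6×450, 2.4×27×6×450) = 126.36 kN/bolt; interior L_c = 74 − 30 = 44, R_n = 142.56 kN/bolt. φR_n = 0.75 × (2×126.36 + 8×142.56) = 1044.9 kN.
Tension yield (gross): A_g = 268×6 = 1608 mm². φR_n = 0.90 × 350 × 1608 = 506.5 kN.
Tension rupture (net): A_n = (268 − 2×32)×6 = 1224 mm² (U = 1.0, A_e = A_n). φR_n = 0.75 × 450 × 1224 = 413.1 kN.
Block shear: shear path 2×[54+4×74] = 2×350 mm, A_gv = 4200, A_nv = 2×(350 − 4.5×32)×6 = 2472 mm²; tension across gage: (78 − 1×32)×6 = 276 mm². R_n = min(0.6×450×2472, 0.6×350×4200) + 1.0×450×276 = min(667.44, 882) + 124.2 = 791.64 kN. φR_n = 0.75 × 791.64 = 593.7 kN.
Governing: min(1597.4, 1044.9, 506.5, 413.1, 593.7) = 413.1 kN → net-section rupture.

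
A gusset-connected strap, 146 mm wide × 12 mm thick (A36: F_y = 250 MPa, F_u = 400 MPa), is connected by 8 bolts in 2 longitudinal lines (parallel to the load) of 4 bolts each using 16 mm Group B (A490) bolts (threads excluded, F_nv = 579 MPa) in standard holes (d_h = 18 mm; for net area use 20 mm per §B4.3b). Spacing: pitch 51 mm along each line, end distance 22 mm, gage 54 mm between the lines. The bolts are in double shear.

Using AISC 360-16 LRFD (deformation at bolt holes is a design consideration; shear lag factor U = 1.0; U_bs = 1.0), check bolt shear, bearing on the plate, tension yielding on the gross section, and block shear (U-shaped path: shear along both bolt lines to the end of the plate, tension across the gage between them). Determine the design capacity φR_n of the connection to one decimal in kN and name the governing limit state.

394.2 kN (gross-section yield governs)

Bolt shear: A_b = π(16)²/4 = 201.06 mm². φR_n = 0.75 × 579 × 201.06 × 8 × 2 = 1397.0 kN.
Bearing (12 mm plate, F_u = 400 MPa): end bolts L_c = 22 − 18/2 = 13, R_n = min(1.2×13×12×400, 2.4×16×12×400) = 74.88 kN/bolt; interior L_c = 51 − 18 = 33, R_n = 184.32 kN/bolt. φR_n = 0.75 × (2×74.88 + 6×184.32) = 941.8 kN.
Tension yield (gross): A_g = 146×12 = 1752 mm². φR_n = 0.90 × 250 × 1752 = 394.2 kN.
Block shear: shear path 2×[22+3×51] = 2×175 mm, A_gv = 4200, A_nv = 2×(175 − 3.5×20)×12 = 2520 mm²; tension across gage: (54 − 1×20)×12 = 408 mm². R_n = min(0.6×400×2520, 0.6×250×4200) + 1.0×400×408 = min(604.8, 630) + 163.2 = 768 kN. φR_n = 0.75 × 768 = 576.0 kN.
Governing: min(1397.0, 941.8, 394.2, 576.0) = 394.2 kN → gross-section yield.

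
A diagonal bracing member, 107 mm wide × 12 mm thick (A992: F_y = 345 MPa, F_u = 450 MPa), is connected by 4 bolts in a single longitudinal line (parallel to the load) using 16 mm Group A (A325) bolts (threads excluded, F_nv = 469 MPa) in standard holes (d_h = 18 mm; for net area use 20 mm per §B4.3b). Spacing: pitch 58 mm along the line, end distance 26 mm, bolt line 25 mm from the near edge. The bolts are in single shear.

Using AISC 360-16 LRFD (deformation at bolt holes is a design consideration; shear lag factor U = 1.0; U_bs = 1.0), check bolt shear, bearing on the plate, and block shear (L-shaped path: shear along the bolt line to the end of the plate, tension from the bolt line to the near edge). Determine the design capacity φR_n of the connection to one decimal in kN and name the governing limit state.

Bolt shear: A_b = π(16)²/4 = 201.06 mm². φR_n = 0.75 × 469 × 201.06 × 4 × 1 = 282.9 kN.
Bearing (12 mm plate, F_u = 450 MPa): end bolts L_c = 26 − 18/2 = 17, R_n = min(1.2×17×12×450, 2.4×16×12×450) = 110.16 kN/bolt; interior L_c = 58 − 18 = 40, R_n = 207.36 kN/bolt. φR_n = 0.75 × (1×110.16 + 3×207.36) = 549.2 kN.
Block shear: shear path 1×[26+3×58] = 1×200 mm, A_gv = 2400, A_nv = 1×(200 − 3.5×20)×12 = 1560 mm²; tension to near edge: (25 − 0.5×20)×12 = 180 mm². R_n = min(0.6×450×1560, 0.6×345×2400) + 1.0×450×180 = min(421.2, 496.8) + 81 = 502.2 kN. φR_n = 0.75 × 502.2 = 376.7 kN.
Governing: min(282.9, 549.2, 376.7) = 282.9 kN → bolt shear.

282.9 kN (bolt shear governs)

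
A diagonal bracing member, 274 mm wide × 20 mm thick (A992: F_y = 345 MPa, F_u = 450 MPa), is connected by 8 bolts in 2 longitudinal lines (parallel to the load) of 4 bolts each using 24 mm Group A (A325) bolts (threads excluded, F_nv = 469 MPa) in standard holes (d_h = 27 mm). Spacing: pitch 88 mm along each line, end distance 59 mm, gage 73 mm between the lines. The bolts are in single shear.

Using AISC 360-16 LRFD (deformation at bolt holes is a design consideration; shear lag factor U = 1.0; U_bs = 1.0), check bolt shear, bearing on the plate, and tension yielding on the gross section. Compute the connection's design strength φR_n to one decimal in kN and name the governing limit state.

Bolt shear: A_b = π(24)²/4 = 452.39 mm². φR_n = 0.75 × 469 × 452.39 × 8 × 1 = 1273.0 kN.
Bearing (20 mm plate, F_u = 450 MPa): end bolts L_c = 59 − 27/2 = 45.5, R_n = min(1.2×45.5×20×450, 2.4×24×20×450) = 491.4 kN/bolt; interior L_c = 88 − 27 = 61, R_n = 518.4 kN/bolt. φR_n = 0.75 × (2×491.4 + 6×518.4) = 3069.9 kN.
Tension yield (gross): A_g = 274×20 = 5480 mm². φR_n = 0.90 × 345 × 5480 = 1701.5 kN.
Governing: min(1273.0, 3069.9, 1701.5) = 1273.0 kN → bolt shear.

1273.0 kN (bolt shear governs)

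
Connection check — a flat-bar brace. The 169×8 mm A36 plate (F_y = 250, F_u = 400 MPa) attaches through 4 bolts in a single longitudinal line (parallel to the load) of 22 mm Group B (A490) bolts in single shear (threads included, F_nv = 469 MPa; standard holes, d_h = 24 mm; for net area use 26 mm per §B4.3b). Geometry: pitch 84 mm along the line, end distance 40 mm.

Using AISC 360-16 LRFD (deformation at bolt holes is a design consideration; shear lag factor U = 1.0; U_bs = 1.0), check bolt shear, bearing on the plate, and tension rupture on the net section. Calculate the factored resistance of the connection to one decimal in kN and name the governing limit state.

Bolt shear: A_b = π(22)²/4 = 380.13 mm². φR_n = 0.75 × 469 × 380.13 × 4 × 1 = 534.8 kN.
Bearing (8 mm plate, F_u = 400 MPa): end bolts L_c = 40 − 24/2 = 28, R_n = min(1.2×28×8×400, 2.4×22×8×400) = 107.52 kN/bolt; interior L_c = 84 − 24 = 60, R_n = 168.96 kN/bolt. φR_n = 0.75 × (1×107.52 + 3×168.96) = 460.8 kN.
Tension rupture (net): A_n = (169 − 1×26)×8 = 1144 mm² (U = 1.0, A_e = A_n). φR_n = 0.75 × 400 × 1144 = 343.2 kN.
Governing: min(534.8, 460.8, 343.2) = 343.2 kN → net-section rupture.

343.2 kN (net-section rupture governs)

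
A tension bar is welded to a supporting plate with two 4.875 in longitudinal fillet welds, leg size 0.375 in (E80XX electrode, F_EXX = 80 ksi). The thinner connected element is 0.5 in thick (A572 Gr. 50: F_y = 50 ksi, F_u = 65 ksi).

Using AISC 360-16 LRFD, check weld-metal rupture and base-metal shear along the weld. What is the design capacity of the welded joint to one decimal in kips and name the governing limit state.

93.1 kips (weld metal governs)

Weld metal: throat = 0.707×0.375 = 0.26513 in, L = 2×4.875 = 9.75 in. φR_n = 0.75 × 0.6 × 80 × 0.26513 × 9.75 = 93.1 kips.
Base metal shear (0.5 in plate): yield φR_n = 1.0×0.6×50×0.5×9.75 = 146.3 kips; rupture φR_n = 0.75×0.6×65×0.5×9.75 = 142.6 kips; take 142.6 kips (rupture).
Governing: min(93.1, 142.6) = 93.1 kips → weld metal.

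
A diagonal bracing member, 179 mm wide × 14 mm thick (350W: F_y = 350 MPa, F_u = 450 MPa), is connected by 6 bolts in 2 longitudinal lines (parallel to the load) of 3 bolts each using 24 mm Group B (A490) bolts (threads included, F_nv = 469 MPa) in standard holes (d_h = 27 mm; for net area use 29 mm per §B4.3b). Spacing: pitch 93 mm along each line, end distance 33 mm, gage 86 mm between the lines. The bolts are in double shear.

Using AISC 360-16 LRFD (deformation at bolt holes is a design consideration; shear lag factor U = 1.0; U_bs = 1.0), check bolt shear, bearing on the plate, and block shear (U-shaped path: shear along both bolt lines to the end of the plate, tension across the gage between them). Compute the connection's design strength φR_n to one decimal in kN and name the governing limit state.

1100.0 kN (block shear governs)

Bolt shear: A_b = π(24)²/4 = 452.39 mm². φR_n = 0.75 × 469 × 452.39 × 6 × 2 = 1909.5 kN.
Bearing (14 mm plate, F_u = 450 MPa): end bolts L_c = 33 − 27/2 = 19.5, R_n = min(1.2×19.5×14×450, 2.4×24×14×450) = 147.42 kN/bolt; interior L_c = 93 − 27 = 66, R_n = 362.88 kN/bolt. φR_n = 0.75 × (2×147.42 + 4×362.88) = 1309.8 kN.
Block shear: shear path 2×[33+2×93] = 2×219 mm, A_gv = 6132, A_nv = 2×(219 − 2.5×29)×14 = 4102 mm²; tension across gage: (86 − 1×29)×14 = 798 mm². R_n = min(0.6×450×4102, 0.6×350×6132) + 1.0×450×798 = min(1107.5, 1287.7) + 359.1 = 1466.6 kN. φR_n = 0.75 × 1466.6 = 1100.0 kN.
Governing: min(1909.5, 1309.8, 1100.0) = 1100.0 kN → block shear.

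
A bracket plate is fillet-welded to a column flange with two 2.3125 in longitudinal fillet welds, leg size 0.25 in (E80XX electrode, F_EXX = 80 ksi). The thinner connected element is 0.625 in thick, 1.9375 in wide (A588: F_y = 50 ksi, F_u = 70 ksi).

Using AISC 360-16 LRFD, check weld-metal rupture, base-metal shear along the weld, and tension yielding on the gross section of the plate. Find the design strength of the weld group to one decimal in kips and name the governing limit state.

Weld metal: throat = 0.707×0.25 = 0.17675 in, L = 2×2.3125 = 4.625 in. φR_n = 0.75 × 0.6 × 80 × 0.17675 × 4.625 = 29.4 kips.
Base metal shear (0.625 in plate): yield φR_n = 1.0×0.6×50×0.625×4.625 = 86.7 kips; rupture φR_n = 0.75×0.6×70×0.625×4.625 = 91.1 kips; take 86.7 kips (yield).
Tension yield (gross): A_g = 1.9375×0.625 = 1.2109 in². φR_n = 0.90 × 50 × 1.2109 = 54.5 kips.
Governing: min(29.4, 86.7, 54.5) = 29.4 kips → weld metal.

29.4 kips (weld metal governs)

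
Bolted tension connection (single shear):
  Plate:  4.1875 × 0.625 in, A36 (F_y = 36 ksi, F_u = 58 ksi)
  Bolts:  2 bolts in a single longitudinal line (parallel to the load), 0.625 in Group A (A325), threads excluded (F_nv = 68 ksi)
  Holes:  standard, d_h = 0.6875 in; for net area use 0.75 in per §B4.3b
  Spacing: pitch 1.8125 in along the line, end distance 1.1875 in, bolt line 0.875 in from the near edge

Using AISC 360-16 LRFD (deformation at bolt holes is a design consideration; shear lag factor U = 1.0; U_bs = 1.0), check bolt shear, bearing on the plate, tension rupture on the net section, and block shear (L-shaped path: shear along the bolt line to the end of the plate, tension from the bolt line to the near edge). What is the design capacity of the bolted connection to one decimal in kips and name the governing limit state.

31.3 kips (bolt shear governs)

Bolt shear: A_b = π(0.625)²/4 = 0.3068 in². φR_n = 0.75 × 68 × 0.3068 × 2 × 1 = 31.3 kips.
Bearing (0.625 in plate, F_u = 58 ksi): end bolts L_c = 1.1875 − 0.6875/2 = 0.84375, R_n = min(1.2×0.84375×0.625×58, 2.4×0.625×0.625×58) = 36.703 kips/bolt; interior L_c = 1.8125 − 0.6875 = 1.125, R_n = 48.938 kips/bolt. φR_n = 0.75 × (1×36.703 + 1×48.938) = 64.2 kips.
Tension rupture (net): A_n = (4.1875 − 1×0.75)×0.625 = 2.1484 in² (U = 1.0, A_e = A_n). φR_n = 0.75 × 58 × 2.1484 = 93.5 kips.
Block shear: shear path 1×[1.1875+1×1.8125] = 1×3 in, A_gv = 1.875, A_nv = 1×(3 − 1.5×0.75)×0.625 = 1.1719 in²; tension to near edge: (0.875 − 0.5×0.75)×0.625 = 0.3125 in². R_n = min(0.6×58×1.1719, 0.6×36×1.875) + 1.0×58×0.3125 = min(40.782, 40.5) + 18.125 = 58.625 kips. φR_n = 0.75 × 58.625 = 44.0 kips.
Governing: min(31.3, 64.2, 93.5, 44.0) = 31.3 kips → bolt shear.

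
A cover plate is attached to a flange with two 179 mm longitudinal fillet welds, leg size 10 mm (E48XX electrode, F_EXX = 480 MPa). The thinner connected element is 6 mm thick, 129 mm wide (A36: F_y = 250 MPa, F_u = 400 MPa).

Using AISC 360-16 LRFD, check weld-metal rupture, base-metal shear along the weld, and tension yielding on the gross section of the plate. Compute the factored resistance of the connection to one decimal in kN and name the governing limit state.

Weld metal: throat = 0.707×10 = 7.07 mm, L = 2×179 = 358 mm. φR_n = 0.75 × 0.6 × 480 × 7.07 × 358 = 546.7 kN.
Base metal shear (6 mm plate): yield φR_n = 1.0×0.6×250×6×358 = 322.2 kN; rupture φR_n = 0.75×0.6×400×6×358 = 386.6 kN; take 322.2 kN (yield).
Tension yield (gross): A_g = 129×6 = 774 mm². φR_n = 0.90 × 250 × 774 = 174.2 kN.
Governing: min(546.7, 322.2, 174.2) = 174.2 kN → gross-section yield.

174.2 kN (gross-section yield governs)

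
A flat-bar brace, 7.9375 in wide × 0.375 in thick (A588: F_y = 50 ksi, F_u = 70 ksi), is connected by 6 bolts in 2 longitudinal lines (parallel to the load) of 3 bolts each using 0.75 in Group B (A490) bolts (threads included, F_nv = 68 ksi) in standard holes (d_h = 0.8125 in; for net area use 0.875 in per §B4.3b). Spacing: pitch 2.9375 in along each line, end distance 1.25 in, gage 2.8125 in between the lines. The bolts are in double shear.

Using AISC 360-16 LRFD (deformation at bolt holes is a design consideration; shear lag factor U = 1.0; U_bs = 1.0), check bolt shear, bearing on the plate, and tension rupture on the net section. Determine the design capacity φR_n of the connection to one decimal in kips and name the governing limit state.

121.8 kips (net-section rupture governs)

Bolt shear: A_b = π(0.75)²/4 = 0.44179 in². φR_n = 0.75 × 68 × 0.44179 × 6 × 2 = 270.4 kips.
Bearing (0.375 in plate, F_u = 70 ksi): end bolts L_c = 1.25 − 0.8125/2 = 0.84375, R_n = min(1.2×0.84375×0.375×70, 2.4×0.75×0.375×70) = 26.578 kips/bolt; interior L_c = 2.9375 − 0.8125 = 2.125, R_n = 47.25 kips/bolt. φR_n = 0.75 × (2×26.578 + 4×47.25) = 181.6 kips.
Tension rupture (net): A_n = (7.9375 − 2×0.875)×0.375 = 2.3203 in² (U = 1.0, A_e = A_n). φR_n = 0.75 × 70 × 2.3203 = 121.8 kips.
Governing: min(270.4, 181.6, 121.8) = 121.8 kips → net-section rupture.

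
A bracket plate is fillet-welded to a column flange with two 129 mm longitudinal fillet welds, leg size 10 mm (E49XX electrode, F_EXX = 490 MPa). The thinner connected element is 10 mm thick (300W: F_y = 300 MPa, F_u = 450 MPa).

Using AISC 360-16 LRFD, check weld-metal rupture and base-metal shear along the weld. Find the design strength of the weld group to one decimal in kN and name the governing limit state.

402.2 kN (weld metal governs)

Weld metal: throat = 0.707×10 = 7.07 mm, L = 2×129 = 258 mm. φR_n = 0.75 × 0.6 × 490 × 7.07 × 258 = 402.2 kN.
Base metal shear (10 mm plate): yield φR_n = 1.0×0.6×300×10×258 = 464.4 kN; rupture φR_n = 0.75×0.6×450×10×258 = 522.5 kN; take 464.4 kN (yield).
Governing: min(402.2, 464.4) = 402.2 kN → weld metal.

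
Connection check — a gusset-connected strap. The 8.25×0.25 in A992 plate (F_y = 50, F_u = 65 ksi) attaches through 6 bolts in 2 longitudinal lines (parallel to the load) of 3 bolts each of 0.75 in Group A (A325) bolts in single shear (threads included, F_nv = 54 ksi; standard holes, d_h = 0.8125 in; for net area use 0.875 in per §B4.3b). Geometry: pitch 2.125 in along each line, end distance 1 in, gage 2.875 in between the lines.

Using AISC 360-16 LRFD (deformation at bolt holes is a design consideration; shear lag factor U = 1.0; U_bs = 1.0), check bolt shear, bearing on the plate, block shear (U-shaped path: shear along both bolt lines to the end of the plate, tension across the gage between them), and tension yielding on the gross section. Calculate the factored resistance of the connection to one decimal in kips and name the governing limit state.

Bolt shear: A_b = π(0.75)²/4 = 0.44179 in². φR_n = 0.75 × 54 × 0.44179 × 6 × 1 = 107.4 kips.
Bearing (0.25 in plate, F_u = 65 ksi): end bolts L_c = 1 − 0.8125/2 = 0.59375, R_n = min(1.2×0.59375×0.25×65, 2.4×0.75×0.25×65) = 11.578 kips/bolt; interior L_c = 2.125 − 0.8125 = 1.3125, R_n = 25.594 kips/bolt. φR_n = 0.75 × (2×11.578 + 4×25.594) = 94.1 kips.
Block shear: shear path 2×[1+2×2.125] = 2×5.25 in, A_gv = 2.625, A_nv = 2×(5.25 − 2.5×0.875)×0.25 = 1.5313 in²; tension across gage: (2.875 − 1×0.875)×0.25 = 0.5 in². R_n = min(0.6×65×1.5313, 0.6×50×2.625) + 1.0×65×0.5 = min(59.721, 78.75) + 32.5 = 92.221 kips. φR_n = 0.75 × 92.221 = 69.2 kips.
Tension yield (gross): A_g = 8.25×0.25 = 2.0625 in². φR_n = 0.90 × 50 × 2.0625 = 92.8 kips.
Governing: min(107.4, 94.1, 69.2, 92.8) = 69.2 kips → block shear.

69.2 kips (block shear governs)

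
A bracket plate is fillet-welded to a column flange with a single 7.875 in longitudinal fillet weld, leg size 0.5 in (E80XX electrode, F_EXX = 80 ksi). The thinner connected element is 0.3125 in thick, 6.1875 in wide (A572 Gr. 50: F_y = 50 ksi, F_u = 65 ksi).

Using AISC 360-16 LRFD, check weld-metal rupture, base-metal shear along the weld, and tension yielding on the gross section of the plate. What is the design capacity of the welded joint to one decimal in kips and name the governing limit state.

72.0 kips (base-metal shear governs)

Weld metal: throat = 0.707×0.5 = 0.3535 in, L = 7.875 in. φR_n = 0.75 × 0.6 × 80 × 0.3535 × 7.875 = 100.2 kips.
Base metal shear (0.3125 in plate): yield φR_n = 1.0×0.6×50×0.3125×7.875 = 73.8 kips; rupture φR_n = 0.75×0.6×65×0.3125×7.875 = 72.0 kips; take 72.0 kips (rupture).
Tension yield (gross): A_g = 6.1875×0.3125 = 1.9336 in². φR_n = 0.90 × 50 × 1.9336 = 87.0 kips.
Governing: min(100.2, 72.0, 87.0) = 72.0 kips → base-metal shear.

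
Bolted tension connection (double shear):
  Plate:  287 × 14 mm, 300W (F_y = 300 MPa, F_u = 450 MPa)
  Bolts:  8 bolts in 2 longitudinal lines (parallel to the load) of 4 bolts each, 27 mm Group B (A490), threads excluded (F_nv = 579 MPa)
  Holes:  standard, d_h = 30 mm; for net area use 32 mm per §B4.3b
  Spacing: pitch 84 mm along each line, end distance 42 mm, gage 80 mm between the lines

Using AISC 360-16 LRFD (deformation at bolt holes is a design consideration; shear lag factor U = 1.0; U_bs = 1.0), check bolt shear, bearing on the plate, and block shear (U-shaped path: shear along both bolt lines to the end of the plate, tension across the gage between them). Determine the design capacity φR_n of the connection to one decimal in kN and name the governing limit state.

1258.7 kN (block shear governs)

Bolt shear: A_b = π(27)²/4 = 572.56 mm². φR_n = 0.75 × 579 × 572.56 × 8 × 2 = 3978.1 kN.
Bearing (14 mm plate, F_u = 450 MPa): end bolts L_c = 42 − 30/2 = 27, R_n = min(1.2×27×14×450, 2.4×27×14×450) = 204.12 kN/bolt; interior L_c = 84 − 30 = 54, R_n = 408.24 kN/bolt. φR_n = 0.75 × (2×204.12 + 6×408.24) = 2143.3 kN.
Block shear: shear path 2×[42+3×84] = 2×294 mm, A_gv = 8232, A_nv = 2×(294 − 3.5×32)×14 = 5096 mm²; tension across gage: (80 − 1×32)×14 = 672 mm². R_n = min(0.6×450×5096, 0.6×300×8232) + 1.0×450×672 = min(1375.9, 1481.8) + 302.4 = 1678.3 kN. φR_n = 0.75 × 1678.3 = 1258.7 kN.
Governing: min(3978.1, 2143.3, 1258.7) = 1258.7 kN → block shear.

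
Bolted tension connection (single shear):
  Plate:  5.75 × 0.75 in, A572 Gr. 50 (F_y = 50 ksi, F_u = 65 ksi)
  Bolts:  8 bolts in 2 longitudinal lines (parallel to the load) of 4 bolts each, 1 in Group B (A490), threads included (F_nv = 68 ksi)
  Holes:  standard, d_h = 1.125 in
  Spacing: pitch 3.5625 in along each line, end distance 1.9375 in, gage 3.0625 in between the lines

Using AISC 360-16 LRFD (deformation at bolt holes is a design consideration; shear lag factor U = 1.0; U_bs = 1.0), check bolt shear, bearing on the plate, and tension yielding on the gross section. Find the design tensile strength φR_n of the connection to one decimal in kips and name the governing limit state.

Bolt shear: A_b = π(1)²/4 = 0.7854 in². φR_n = 0.75 × 68 × 0.7854 × 8 × 1 = 320.4 kips.
Bearing (0.75 in plate, F_u = 65 ksi): end bolts L_c = 1.9375 − 1.125/2 = 1.375, R_n = min(1.2×1.375×0.75×65, 2.4×1×0.75×65) = 80.438 kips/bolt; interior L_c = 3.5625 − 1.125 = 2.4375, R_n = 117 kips/bolt. φR_n = 0.75 × (2×80.438 + 6×117) = 647.2 kips.
Tension yield (gross): A_g = 5.75×0.75 = 4.3125 in². φR_n = 0.90 × 50 × 4.3125 = 194.1 kips.
Governing: min(320.4, 647.2, 194.1) = 194.1 kips → gross-section yield.

194.1 kips (gross-section yield governs)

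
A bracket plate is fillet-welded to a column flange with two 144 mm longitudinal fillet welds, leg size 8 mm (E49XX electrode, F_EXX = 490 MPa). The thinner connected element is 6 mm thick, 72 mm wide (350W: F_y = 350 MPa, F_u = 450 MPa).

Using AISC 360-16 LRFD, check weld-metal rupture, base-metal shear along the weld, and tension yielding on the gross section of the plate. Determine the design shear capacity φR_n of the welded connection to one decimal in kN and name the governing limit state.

136.1 kN (gross-section yield governs)

Weld metal: throat = 0.707×8 = 5.656 mm, L = 2×144 = 288 mm. φR_n = 0.75 × 0.6 × 490 × 5.656 × 288 = 359.2 kN.
Base metal shear (6 mm plate): yield φR_n = 1.0×0.6×350×6×288 = 362.9 kN; rupture φR_n = 0.75×0.6×450×6×288 = 349.9 kN; take 349.9 kN (rupture).
Tension yield (gross): A_g = 72×6 = 432 mm². φR_n = 0.90 × 350 × 432 = 136.1 kN.
Governing: min(359.2, 349.9, 136.1) = 136.1 kN → gross-section yield.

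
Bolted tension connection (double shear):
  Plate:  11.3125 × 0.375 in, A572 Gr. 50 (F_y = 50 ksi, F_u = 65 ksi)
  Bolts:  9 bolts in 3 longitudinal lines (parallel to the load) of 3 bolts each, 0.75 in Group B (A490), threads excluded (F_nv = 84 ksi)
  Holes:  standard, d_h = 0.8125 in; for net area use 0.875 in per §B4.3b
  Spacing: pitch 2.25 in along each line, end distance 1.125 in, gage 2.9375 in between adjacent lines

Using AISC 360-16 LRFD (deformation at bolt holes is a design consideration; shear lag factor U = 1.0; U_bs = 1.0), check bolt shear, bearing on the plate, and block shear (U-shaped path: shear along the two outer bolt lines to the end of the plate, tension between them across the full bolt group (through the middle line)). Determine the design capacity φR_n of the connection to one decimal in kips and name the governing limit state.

150.8 kips (block shear governs)

Bolt shear: A_b = π(0.75)²/4 = 0.44179 in². φR_n = 0.75 × 84 × 0.44179 × 9 × 2 = 501.0 kips.
Bearing (0.375 in plate, F_u = 65 ksi): end bolts L_c = 1.125 − 0.8125/2 = 0.71875, R_n = min(1.2×0.71875×0.375×65, 2.4×0.75×0.375×65) = 21.023 kips/bolt; interior L_c = 2.25 − 0.8125 = 1.4375, R_n = 42.047 kips/bolt. φR_n = 0.75 × (3×21.023 + 6×42.047) = 236.5 kips.
Block shear: shear path 2×[1.125+2×2.25] = 2×5.625 in, A_gv = 4.2188, A_nv = 2×(5.625 − 2.5×0.875)×0.375 = 2.5781 in²; tension across gage: (5.875 − 2×0.875)×0.375 = 1.5469 in². R_n = min(0.6×65×2.5781, 0.6×50×4.2188) + 1.0×65×1.5469 = min(100.55, 126.56) + 100.55 = 201.1 kips. φR_n = 0.75 × 201.1 = 150.8 kips.
Governing: min(501.0, 236.5, 150.8) = 150.8 kips → block shear.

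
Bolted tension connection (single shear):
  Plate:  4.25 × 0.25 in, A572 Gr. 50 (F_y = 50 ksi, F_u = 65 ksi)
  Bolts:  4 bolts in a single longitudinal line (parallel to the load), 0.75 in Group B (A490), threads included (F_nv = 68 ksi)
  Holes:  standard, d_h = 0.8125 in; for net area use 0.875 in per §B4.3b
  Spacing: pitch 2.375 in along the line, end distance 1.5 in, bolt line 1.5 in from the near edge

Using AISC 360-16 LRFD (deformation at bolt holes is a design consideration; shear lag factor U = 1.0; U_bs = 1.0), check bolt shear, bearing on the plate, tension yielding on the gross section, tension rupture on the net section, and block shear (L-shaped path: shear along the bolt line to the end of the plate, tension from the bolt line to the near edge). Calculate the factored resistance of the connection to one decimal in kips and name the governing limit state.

41.1 kips (net-section rupture governs)

Bolt shear: A_b = π(0.75)²/4 = 0.44179 in². φR_n = 0.75 × 68 × 0.44179 × 4 × 1 = 90.1 kips.
Bearing (0.25 in plate, F_u = 65 ksi): end bolts L_c = 1.5 − 0.8125/2 = 1.09375, R_n = min(1.2×1.09375×0.25×65, 2.4×0.75×0.25×65) = 21.328 kips/bolt; interior L_c = 2.375 − 0.8125 = 1.5625, R_n = 29.25 kips/bolt. φR_n = 0.75 × (1×21.328 + 3×29.25) = 81.8 kips.
Tension yield (gross): A_g = 4.25×0.25 = 1.0625 in². φR_n = 0.90 × 50 × 1.0625 = 47.8 kips.
Tension rupture (net): A_n = (4.25 − 1×0.875)×0.25 = 0.84375 in² (U = 1.0, A_e = A_n). φR_n = 0.75 × 65 × 0.84375 = 41.1 kips.
Block shear: shear path 1×[1.5+3×2.375] = 1×8.625 in, A_gv = 2.1563, A_nv = 1×(8.625 − 3.5×0.875)×0.25 = 1.3906 in²; tension to near edge: (1.5 − 0.5×0.875)×0.25 = 0.26563 in². R_n = min(0.6×65×1.3906, 0.6×50×2.1563) + 1.0×65×0.26563 = min(54.233, 64.689) + 17.266 = 71.499 kips. φR_n = 0.75 × 71.499 = 53.6 kips.
Governing: min(90.1, 81.8, 47.8, 41.1, 53.6) = 41.1 kips → net-section rupture.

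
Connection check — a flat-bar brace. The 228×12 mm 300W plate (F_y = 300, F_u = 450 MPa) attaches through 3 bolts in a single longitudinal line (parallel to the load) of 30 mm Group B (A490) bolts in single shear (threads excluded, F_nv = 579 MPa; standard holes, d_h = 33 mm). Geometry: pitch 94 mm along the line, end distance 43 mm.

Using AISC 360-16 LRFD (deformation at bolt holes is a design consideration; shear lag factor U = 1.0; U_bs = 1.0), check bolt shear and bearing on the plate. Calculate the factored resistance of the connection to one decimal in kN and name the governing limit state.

712.0 kN (bearing governs)

Bolt shear: A_b = π(30)²/4 = 706.86 mm². φR_n = 0.75 × 579 × 706.86 × 3 × 1 = 920.9 kN.
Bearing (12 mm plate, F_u = 450 MPa): end bolts L_c = 43 − 33/2 = 26.5, R_n = min(1.2×26.5×12×450, 2.4×30×12×450) = 171.72 kN/bolt; interior L_c = 94 − 33 = 61, R_n = 388.8 kN/bolt. φR_n = 0.75 × (1×171.72 + 2×388.8) = 712.0 kN.
Governing: min(920.9, 712.0) = 712.0 kN → bearing.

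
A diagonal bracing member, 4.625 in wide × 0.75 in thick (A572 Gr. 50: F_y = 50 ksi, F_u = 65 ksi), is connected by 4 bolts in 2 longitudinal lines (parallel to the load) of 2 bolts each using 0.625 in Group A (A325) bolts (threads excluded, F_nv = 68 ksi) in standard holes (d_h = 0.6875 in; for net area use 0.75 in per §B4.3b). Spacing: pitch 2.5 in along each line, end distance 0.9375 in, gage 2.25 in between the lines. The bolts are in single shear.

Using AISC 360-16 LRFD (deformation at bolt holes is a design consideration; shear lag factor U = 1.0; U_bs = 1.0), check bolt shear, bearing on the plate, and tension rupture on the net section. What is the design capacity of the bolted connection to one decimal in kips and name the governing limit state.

Bolt shear: A_b = π(0.625)²/4 = 0.3068 in². φR_n = 0.75 × 68 × 0.3068 × 4 × 1 = 62.6 kips.
Bearing (0.75 in plate, F_u = 65 ksi): end bolts L_c = 0.9375 − 0.6875/2 = 0.59375, R_n = min(1.2×0.59375×0.75×65, 2.4×0.625×0.75×65) = 34.734 kips/bolt; interior L_c = 2.5 − 0.6875 = 1.8125, R_n = 73.125 kips/bolt. φR_n = 0.75 × (2×34.734 + 2×73.125) = 161.8 kips.
Tension rupture (net): A_n = (4.625 − 2×0.75)×0.75 = 2.3438 in² (U = 1.0, A_e = A_n). φR_n = 0.75 × 65 × 2.3438 = 114.3 kips.
Governing: min(62.6, 161.8, 114.3) = 62.6 kips → bolt shear.

62.6 kips (bolt shear governs)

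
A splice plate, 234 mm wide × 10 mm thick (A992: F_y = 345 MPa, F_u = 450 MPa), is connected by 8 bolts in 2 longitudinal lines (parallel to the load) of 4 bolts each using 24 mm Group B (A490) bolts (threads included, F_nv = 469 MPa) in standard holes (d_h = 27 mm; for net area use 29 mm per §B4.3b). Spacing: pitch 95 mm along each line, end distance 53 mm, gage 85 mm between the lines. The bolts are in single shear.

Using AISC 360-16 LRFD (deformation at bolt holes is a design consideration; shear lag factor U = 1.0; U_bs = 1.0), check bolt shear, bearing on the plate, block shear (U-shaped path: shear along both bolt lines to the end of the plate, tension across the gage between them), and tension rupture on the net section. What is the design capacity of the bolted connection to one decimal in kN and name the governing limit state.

Bolt shear: A_b = π(24)²/4 = 452.39 mm². φR_n = 0.75 × 469 × 452.39 × 8 × 1 = 1273.0 kN.
Bearing (10 mm plate, F_u = 450 MPa): end bolts L_c = 53 − 27/2 = 39.5, R_n = min(1.2×39.5×10×450, 2.4×24×10×450) = 213.3 kN/bolt; interior L_c = 95 − 27 = 68, R_n = 259.2 kN/bolt. φR_n = 0.75 × (2×213.3 + 6×259.2) = 1486.4 kN.
Block shear: shear path 2×[53+3×95] = 2×338 mm, A_gv = 6760, A_nv = 2×(338 − 3.5×29)×10 = 4730 mm²; tension across gage: (85 − 1×29)×10 = 560 mm². R_n = min(0.6×450×4730, 0.6×345×6760) + 1.0×450×560 = min(1277.1, 1399.3) + 252 = 1529.1 kN. φR_n = 0.75 × 1529.1 = 1146.8 kN.
Tension rupture (net): A_n = (234 − 2×29)×10 = 1760 mm² (U = 1.0, A_e = A_n). φR_n = 0.75 × 450 × 1760 = 594.0 kN.
Governing: min(1273.0, 1486.4, 1146.8, 594.0) = 594.0 kN → net-section rupture.

594.0 kN (net-section rupture governs)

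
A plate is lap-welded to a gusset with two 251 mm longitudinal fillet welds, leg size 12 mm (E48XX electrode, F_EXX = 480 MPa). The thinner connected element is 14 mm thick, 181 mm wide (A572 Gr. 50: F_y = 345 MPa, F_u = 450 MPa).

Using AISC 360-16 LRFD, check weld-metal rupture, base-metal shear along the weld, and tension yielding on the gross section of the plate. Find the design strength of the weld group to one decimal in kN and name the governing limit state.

Weld metal: throat = 0.707×12 = 8.484 mm, L = 2×251 = 502 mm. φR_n = 0.75 × 0.6 × 480 × 8.484 × 502 = 919.9 kN.
Base metal shear (14 mm plate): yield φR_n = 1.0×0.6×345×14×502 = 1454.8 kN; rupture φR_n = 0.75×0.6×450×14×502 = 1423.2 kN; take 1423.2 kN (rupture).
Tension yield (gross): A_g = 181×14 = 2534 mm². φR_n = 0.90 × 345 × 2534 = 786.8 kN.
Governing: min(919.9, 1423.2, 786.8) = 786.8 kN → gross-section yield.

786.8 kN (gross-section yield governs)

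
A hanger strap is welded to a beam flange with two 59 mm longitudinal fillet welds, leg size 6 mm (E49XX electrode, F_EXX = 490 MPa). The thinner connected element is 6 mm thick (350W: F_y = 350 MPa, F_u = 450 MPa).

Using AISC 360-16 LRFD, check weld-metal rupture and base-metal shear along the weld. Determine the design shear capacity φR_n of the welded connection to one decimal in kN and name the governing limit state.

Weld metal: throat = 0.707×6 = 4.242 mm, L = 2×59 = 118 mm. φR_n = 0.75 × 0.6 × 490 × 4.242 × 118 = 110.4 kN.
Base metal shear (6 mm plate): yield φR_n = 1.0×0.6×350×6×118 = 148.7 kN; rupture φR_n = 0.75×0.6×450×6×118 = 143.4 kN; take 143.4 kN (rupture).
Governing: min(110.4, 143.4) = 110.4 kN → weld metal.

110.4 kN (weld metal governs)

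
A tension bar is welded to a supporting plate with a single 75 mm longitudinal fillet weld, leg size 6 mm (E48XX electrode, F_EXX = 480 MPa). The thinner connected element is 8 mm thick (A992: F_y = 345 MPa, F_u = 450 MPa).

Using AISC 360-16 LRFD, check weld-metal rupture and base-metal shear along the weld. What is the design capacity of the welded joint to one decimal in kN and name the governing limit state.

68.7 kN (weld metal governs)

Weld metal: throat = 0.707×6 = 4.242 mm, L = 75 mm. φR_n = 0.75 × 0.6 × 480 × 4.242 × 75 = 68.7 kN.
Base metal shear (8 mm plate): yield φR_n = 1.0×0.6×345×8×75 = 124.2 kN; rupture φR_n = 0.75×0.6×450×8×75 = 121.5 kN; take 121.5 kN (rupture).
Governing: min(68.7, 121.5) = 68.7 kN → weld metal.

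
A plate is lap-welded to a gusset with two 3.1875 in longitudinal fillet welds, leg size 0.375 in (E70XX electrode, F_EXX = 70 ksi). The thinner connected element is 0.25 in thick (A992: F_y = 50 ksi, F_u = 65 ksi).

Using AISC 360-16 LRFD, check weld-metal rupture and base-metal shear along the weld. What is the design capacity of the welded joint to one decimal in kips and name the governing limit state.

Weld metal: throat = 0.707×0.375 = 0.26513 in, L = 2×3.1875 = 6.375 in. φR_n = 0.75 × 0.6 × 70 × 0.26513 × 6.375 = 53.2 kips.
Base metal shear (0.25 in plate): yield φR_n = 1.0×0.6×50×0.25×6.375 = 47.8 kips; rupture φR_n = 0.75×0.6×65×0.25×6.375 = 46.6 kips; take 46.6 kips (rupture).
Governing: min(53.2, 46.6) = 46.6 kips → base-metal shear.

46.6 kips (base-metal shear governs)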